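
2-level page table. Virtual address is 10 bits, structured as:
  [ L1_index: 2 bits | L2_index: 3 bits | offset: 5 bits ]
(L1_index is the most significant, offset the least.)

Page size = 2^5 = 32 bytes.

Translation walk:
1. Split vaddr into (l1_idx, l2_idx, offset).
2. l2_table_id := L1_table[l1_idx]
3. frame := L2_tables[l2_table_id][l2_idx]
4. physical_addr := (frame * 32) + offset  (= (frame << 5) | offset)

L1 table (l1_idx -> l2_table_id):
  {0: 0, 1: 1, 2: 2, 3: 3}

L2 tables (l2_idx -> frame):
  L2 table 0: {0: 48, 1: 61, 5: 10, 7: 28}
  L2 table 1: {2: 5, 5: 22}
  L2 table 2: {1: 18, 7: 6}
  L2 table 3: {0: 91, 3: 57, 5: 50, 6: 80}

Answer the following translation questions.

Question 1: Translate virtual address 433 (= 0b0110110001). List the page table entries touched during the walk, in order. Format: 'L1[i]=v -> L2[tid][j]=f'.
vaddr = 433 = 0b0110110001
Split: l1_idx=1, l2_idx=5, offset=17

Answer: L1[1]=1 -> L2[1][5]=22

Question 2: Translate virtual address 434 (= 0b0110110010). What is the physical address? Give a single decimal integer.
Answer: 722

Derivation:
vaddr = 434 = 0b0110110010
Split: l1_idx=1, l2_idx=5, offset=18
L1[1] = 1
L2[1][5] = 22
paddr = 22 * 32 + 18 = 722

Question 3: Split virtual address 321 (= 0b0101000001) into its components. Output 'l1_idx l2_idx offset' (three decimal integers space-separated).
Answer: 1 2 1

Derivation:
vaddr = 321 = 0b0101000001
  top 2 bits -> l1_idx = 1
  next 3 bits -> l2_idx = 2
  bottom 5 bits -> offset = 1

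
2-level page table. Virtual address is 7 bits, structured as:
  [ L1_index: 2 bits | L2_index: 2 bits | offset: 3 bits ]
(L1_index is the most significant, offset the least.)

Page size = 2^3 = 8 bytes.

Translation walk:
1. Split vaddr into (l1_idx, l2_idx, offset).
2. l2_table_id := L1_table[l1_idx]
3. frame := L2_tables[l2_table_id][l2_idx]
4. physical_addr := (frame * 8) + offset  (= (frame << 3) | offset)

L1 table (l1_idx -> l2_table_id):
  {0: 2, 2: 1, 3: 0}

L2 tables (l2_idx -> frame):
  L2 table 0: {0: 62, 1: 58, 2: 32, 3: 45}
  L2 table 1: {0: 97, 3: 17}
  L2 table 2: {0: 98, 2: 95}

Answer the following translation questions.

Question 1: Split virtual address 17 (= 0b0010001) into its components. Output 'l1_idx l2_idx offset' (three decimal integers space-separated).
vaddr = 17 = 0b0010001
  top 2 bits -> l1_idx = 0
  next 2 bits -> l2_idx = 2
  bottom 3 bits -> offset = 1

Answer: 0 2 1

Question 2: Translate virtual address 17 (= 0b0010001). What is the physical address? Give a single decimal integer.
Answer: 761

Derivation:
vaddr = 17 = 0b0010001
Split: l1_idx=0, l2_idx=2, offset=1
L1[0] = 2
L2[2][2] = 95
paddr = 95 * 8 + 1 = 761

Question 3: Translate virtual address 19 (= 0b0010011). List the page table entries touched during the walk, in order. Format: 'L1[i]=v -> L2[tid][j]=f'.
vaddr = 19 = 0b0010011
Split: l1_idx=0, l2_idx=2, offset=3

Answer: L1[0]=2 -> L2[2][2]=95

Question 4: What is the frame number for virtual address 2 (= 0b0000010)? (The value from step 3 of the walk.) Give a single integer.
Answer: 98

Derivation:
vaddr = 2: l1_idx=0, l2_idx=0
L1[0] = 2; L2[2][0] = 98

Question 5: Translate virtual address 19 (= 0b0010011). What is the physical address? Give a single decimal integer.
vaddr = 19 = 0b0010011
Split: l1_idx=0, l2_idx=2, offset=3
L1[0] = 2
L2[2][2] = 95
paddr = 95 * 8 + 3 = 763

Answer: 763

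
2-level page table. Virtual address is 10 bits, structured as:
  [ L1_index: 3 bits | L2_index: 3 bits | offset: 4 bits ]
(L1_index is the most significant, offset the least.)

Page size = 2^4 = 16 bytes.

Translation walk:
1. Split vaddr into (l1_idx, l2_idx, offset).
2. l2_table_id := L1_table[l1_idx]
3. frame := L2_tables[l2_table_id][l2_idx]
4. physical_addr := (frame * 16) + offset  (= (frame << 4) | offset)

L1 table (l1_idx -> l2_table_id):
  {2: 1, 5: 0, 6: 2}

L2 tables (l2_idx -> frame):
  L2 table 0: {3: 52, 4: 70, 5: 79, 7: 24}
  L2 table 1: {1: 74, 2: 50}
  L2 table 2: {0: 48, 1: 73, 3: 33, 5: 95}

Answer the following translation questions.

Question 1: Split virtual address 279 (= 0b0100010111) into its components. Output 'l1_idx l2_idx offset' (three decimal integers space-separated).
Answer: 2 1 7

Derivation:
vaddr = 279 = 0b0100010111
  top 3 bits -> l1_idx = 2
  next 3 bits -> l2_idx = 1
  bottom 4 bits -> offset = 7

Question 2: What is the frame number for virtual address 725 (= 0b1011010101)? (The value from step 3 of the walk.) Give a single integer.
vaddr = 725: l1_idx=5, l2_idx=5
L1[5] = 0; L2[0][5] = 79

Answer: 79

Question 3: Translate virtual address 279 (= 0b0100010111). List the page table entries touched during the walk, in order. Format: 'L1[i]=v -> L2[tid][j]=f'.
Answer: L1[2]=1 -> L2[1][1]=74

Derivation:
vaddr = 279 = 0b0100010111
Split: l1_idx=2, l2_idx=1, offset=7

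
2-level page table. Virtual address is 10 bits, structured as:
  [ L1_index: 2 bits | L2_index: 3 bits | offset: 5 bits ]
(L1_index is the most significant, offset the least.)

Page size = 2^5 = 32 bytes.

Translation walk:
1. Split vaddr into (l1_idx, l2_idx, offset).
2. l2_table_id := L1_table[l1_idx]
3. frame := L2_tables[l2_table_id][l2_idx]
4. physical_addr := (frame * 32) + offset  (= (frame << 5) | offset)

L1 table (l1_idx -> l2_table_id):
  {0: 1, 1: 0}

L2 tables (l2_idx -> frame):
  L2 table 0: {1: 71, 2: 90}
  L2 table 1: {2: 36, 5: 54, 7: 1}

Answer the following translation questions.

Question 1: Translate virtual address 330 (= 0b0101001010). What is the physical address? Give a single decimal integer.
Answer: 2890

Derivation:
vaddr = 330 = 0b0101001010
Split: l1_idx=1, l2_idx=2, offset=10
L1[1] = 0
L2[0][2] = 90
paddr = 90 * 32 + 10 = 2890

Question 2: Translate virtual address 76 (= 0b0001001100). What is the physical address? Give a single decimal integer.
vaddr = 76 = 0b0001001100
Split: l1_idx=0, l2_idx=2, offset=12
L1[0] = 1
L2[1][2] = 36
paddr = 36 * 32 + 12 = 1164

Answer: 1164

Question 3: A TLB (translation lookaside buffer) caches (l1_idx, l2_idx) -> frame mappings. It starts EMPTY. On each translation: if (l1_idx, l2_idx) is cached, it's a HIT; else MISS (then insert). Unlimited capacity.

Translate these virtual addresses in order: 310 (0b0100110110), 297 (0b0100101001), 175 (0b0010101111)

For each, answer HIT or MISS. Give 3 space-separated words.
vaddr=310: (1,1) not in TLB -> MISS, insert
vaddr=297: (1,1) in TLB -> HIT
vaddr=175: (0,5) not in TLB -> MISS, insert

Answer: MISS HIT MISS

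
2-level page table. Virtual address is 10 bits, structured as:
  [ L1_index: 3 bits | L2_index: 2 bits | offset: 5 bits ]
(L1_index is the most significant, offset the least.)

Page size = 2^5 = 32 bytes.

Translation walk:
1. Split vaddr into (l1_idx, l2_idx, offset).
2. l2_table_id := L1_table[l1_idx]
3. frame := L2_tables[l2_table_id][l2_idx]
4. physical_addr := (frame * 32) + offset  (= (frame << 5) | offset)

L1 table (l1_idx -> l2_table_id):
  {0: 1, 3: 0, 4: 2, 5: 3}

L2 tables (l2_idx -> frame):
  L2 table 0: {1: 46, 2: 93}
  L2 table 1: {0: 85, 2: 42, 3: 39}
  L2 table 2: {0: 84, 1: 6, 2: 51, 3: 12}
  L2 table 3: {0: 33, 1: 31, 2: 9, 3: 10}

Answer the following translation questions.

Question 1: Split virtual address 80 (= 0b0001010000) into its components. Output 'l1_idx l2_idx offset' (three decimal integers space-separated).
Answer: 0 2 16

Derivation:
vaddr = 80 = 0b0001010000
  top 3 bits -> l1_idx = 0
  next 2 bits -> l2_idx = 2
  bottom 5 bits -> offset = 16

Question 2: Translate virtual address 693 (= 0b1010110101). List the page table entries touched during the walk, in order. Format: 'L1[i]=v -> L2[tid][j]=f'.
vaddr = 693 = 0b1010110101
Split: l1_idx=5, l2_idx=1, offset=21

Answer: L1[5]=3 -> L2[3][1]=31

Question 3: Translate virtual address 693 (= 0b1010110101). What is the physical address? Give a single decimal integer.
vaddr = 693 = 0b1010110101
Split: l1_idx=5, l2_idx=1, offset=21
L1[5] = 3
L2[3][1] = 31
paddr = 31 * 32 + 21 = 1013

Answer: 1013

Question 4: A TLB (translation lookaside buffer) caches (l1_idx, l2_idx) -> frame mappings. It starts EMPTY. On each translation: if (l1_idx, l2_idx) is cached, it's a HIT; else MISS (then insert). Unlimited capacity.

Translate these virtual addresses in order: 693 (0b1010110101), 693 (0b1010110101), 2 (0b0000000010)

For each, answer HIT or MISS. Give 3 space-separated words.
vaddr=693: (5,1) not in TLB -> MISS, insert
vaddr=693: (5,1) in TLB -> HIT
vaddr=2: (0,0) not in TLB -> MISS, insert

Answer: MISS HIT MISS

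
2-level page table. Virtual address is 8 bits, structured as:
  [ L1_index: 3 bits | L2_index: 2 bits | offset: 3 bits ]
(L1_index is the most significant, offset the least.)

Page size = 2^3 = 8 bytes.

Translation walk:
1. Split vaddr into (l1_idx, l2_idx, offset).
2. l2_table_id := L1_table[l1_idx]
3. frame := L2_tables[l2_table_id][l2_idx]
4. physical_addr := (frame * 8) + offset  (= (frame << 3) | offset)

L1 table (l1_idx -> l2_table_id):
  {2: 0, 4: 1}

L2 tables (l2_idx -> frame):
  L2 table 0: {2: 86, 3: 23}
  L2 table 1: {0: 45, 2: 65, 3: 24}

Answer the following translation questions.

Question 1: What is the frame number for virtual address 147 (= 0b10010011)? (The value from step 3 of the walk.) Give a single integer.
vaddr = 147: l1_idx=4, l2_idx=2
L1[4] = 1; L2[1][2] = 65

Answer: 65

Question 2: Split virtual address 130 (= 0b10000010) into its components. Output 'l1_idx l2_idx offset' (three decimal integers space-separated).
vaddr = 130 = 0b10000010
  top 3 bits -> l1_idx = 4
  next 2 bits -> l2_idx = 0
  bottom 3 bits -> offset = 2

Answer: 4 0 2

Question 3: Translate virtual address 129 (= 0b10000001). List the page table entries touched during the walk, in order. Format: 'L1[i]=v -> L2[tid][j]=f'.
vaddr = 129 = 0b10000001
Split: l1_idx=4, l2_idx=0, offset=1

Answer: L1[4]=1 -> L2[1][0]=45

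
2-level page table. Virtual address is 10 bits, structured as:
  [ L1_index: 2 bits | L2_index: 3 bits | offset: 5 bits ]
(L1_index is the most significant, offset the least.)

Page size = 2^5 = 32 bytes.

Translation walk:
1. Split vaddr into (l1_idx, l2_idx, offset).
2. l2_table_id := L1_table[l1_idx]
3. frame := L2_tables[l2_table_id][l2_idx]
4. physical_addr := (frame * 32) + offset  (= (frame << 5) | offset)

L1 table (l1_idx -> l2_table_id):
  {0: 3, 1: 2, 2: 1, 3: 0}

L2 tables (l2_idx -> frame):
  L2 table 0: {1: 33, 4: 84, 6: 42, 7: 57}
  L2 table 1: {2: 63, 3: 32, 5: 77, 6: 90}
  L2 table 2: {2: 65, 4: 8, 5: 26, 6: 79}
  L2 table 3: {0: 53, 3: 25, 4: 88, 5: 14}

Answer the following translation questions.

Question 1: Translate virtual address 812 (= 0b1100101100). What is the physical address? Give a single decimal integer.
vaddr = 812 = 0b1100101100
Split: l1_idx=3, l2_idx=1, offset=12
L1[3] = 0
L2[0][1] = 33
paddr = 33 * 32 + 12 = 1068

Answer: 1068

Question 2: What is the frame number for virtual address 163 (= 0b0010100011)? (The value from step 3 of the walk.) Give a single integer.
Answer: 14

Derivation:
vaddr = 163: l1_idx=0, l2_idx=5
L1[0] = 3; L2[3][5] = 14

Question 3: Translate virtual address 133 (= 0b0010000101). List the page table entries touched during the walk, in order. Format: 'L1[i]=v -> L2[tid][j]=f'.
vaddr = 133 = 0b0010000101
Split: l1_idx=0, l2_idx=4, offset=5

Answer: L1[0]=3 -> L2[3][4]=88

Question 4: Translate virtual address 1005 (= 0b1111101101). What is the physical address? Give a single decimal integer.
vaddr = 1005 = 0b1111101101
Split: l1_idx=3, l2_idx=7, offset=13
L1[3] = 0
L2[0][7] = 57
paddr = 57 * 32 + 13 = 1837

Answer: 1837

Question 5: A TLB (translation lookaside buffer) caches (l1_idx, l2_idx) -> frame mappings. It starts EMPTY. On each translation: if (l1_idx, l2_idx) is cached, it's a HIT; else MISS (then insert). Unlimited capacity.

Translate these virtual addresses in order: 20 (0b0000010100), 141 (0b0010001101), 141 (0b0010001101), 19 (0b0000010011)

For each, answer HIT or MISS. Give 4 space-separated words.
Answer: MISS MISS HIT HIT

Derivation:
vaddr=20: (0,0) not in TLB -> MISS, insert
vaddr=141: (0,4) not in TLB -> MISS, insert
vaddr=141: (0,4) in TLB -> HIT
vaddr=19: (0,0) in TLB -> HIT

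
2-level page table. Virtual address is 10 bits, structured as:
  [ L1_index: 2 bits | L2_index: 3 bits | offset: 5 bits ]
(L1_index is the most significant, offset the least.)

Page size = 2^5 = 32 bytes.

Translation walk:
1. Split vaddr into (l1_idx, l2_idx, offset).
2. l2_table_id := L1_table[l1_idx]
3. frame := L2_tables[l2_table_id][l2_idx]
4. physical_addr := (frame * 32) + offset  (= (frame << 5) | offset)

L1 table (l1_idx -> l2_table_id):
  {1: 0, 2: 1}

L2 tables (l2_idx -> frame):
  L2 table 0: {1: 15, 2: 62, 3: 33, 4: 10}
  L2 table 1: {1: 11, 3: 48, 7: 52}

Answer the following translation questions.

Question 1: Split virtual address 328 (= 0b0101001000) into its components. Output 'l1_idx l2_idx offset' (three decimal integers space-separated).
vaddr = 328 = 0b0101001000
  top 2 bits -> l1_idx = 1
  next 3 bits -> l2_idx = 2
  bottom 5 bits -> offset = 8

Answer: 1 2 8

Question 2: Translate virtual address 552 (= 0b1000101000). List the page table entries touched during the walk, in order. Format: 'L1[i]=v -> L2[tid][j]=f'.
vaddr = 552 = 0b1000101000
Split: l1_idx=2, l2_idx=1, offset=8

Answer: L1[2]=1 -> L2[1][1]=11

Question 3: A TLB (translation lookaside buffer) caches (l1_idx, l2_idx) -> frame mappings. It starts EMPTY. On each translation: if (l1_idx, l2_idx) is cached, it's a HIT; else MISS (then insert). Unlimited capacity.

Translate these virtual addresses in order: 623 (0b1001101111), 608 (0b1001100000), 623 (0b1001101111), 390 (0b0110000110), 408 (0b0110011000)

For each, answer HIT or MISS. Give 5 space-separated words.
Answer: MISS HIT HIT MISS HIT

Derivation:
vaddr=623: (2,3) not in TLB -> MISS, insert
vaddr=608: (2,3) in TLB -> HIT
vaddr=623: (2,3) in TLB -> HIT
vaddr=390: (1,4) not in TLB -> MISS, insert
vaddr=408: (1,4) in TLB -> HIT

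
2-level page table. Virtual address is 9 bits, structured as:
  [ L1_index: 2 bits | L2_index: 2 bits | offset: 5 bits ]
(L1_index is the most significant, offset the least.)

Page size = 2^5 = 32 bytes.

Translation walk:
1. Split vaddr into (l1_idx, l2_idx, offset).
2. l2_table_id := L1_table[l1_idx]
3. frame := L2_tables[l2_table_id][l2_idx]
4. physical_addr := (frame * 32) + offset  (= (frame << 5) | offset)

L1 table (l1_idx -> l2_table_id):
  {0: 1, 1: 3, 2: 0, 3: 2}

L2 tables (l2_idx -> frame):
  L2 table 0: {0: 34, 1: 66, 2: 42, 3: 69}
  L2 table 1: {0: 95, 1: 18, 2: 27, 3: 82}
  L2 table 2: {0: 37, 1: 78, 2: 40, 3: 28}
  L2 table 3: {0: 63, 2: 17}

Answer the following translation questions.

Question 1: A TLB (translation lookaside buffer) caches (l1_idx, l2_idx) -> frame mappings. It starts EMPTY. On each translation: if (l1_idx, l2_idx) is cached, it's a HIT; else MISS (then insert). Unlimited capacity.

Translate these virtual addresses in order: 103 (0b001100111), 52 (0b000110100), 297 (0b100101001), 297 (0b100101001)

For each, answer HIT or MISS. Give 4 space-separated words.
Answer: MISS MISS MISS HIT

Derivation:
vaddr=103: (0,3) not in TLB -> MISS, insert
vaddr=52: (0,1) not in TLB -> MISS, insert
vaddr=297: (2,1) not in TLB -> MISS, insert
vaddr=297: (2,1) in TLB -> HIT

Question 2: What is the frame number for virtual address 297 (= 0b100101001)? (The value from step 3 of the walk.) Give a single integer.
vaddr = 297: l1_idx=2, l2_idx=1
L1[2] = 0; L2[0][1] = 66

Answer: 66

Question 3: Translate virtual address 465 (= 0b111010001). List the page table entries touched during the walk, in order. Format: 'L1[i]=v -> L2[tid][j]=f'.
vaddr = 465 = 0b111010001
Split: l1_idx=3, l2_idx=2, offset=17

Answer: L1[3]=2 -> L2[2][2]=40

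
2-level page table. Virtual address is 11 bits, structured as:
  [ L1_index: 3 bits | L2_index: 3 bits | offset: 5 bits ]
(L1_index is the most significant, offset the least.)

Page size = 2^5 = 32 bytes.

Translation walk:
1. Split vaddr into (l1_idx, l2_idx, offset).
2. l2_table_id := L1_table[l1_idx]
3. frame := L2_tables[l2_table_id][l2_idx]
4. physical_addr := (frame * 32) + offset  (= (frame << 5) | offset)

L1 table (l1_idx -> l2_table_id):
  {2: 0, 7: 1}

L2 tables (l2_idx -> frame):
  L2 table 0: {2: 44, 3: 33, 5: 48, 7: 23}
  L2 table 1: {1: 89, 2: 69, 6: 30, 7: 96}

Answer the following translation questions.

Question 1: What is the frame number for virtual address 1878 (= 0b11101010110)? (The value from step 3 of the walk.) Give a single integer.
vaddr = 1878: l1_idx=7, l2_idx=2
L1[7] = 1; L2[1][2] = 69

Answer: 69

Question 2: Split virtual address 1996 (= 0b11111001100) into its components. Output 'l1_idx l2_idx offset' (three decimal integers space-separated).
Answer: 7 6 12

Derivation:
vaddr = 1996 = 0b11111001100
  top 3 bits -> l1_idx = 7
  next 3 bits -> l2_idx = 6
  bottom 5 bits -> offset = 12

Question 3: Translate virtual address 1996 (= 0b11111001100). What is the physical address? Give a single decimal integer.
vaddr = 1996 = 0b11111001100
Split: l1_idx=7, l2_idx=6, offset=12
L1[7] = 1
L2[1][6] = 30
paddr = 30 * 32 + 12 = 972

Answer: 972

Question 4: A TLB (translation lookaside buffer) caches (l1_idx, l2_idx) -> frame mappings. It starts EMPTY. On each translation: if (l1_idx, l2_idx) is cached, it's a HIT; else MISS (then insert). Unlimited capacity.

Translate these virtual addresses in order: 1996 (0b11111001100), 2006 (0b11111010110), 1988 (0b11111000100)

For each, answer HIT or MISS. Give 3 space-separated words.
Answer: MISS HIT HIT

Derivation:
vaddr=1996: (7,6) not in TLB -> MISS, insert
vaddr=2006: (7,6) in TLB -> HIT
vaddr=1988: (7,6) in TLB -> HIT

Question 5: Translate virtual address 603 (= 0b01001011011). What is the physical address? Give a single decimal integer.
Answer: 1435

Derivation:
vaddr = 603 = 0b01001011011
Split: l1_idx=2, l2_idx=2, offset=27
L1[2] = 0
L2[0][2] = 44
paddr = 44 * 32 + 27 = 1435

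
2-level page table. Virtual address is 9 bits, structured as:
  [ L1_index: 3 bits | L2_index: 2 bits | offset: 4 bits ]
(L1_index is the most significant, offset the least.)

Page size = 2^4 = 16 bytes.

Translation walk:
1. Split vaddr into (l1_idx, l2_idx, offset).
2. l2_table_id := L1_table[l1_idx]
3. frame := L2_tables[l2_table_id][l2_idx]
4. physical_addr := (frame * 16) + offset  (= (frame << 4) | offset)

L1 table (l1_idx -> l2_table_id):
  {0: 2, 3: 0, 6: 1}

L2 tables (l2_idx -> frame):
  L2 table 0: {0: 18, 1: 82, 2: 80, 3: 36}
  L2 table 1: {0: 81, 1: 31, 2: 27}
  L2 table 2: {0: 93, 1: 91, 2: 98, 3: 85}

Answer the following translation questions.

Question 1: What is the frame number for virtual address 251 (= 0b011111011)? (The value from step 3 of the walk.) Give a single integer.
Answer: 36

Derivation:
vaddr = 251: l1_idx=3, l2_idx=3
L1[3] = 0; L2[0][3] = 36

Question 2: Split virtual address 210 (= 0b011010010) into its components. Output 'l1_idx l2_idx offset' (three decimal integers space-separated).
Answer: 3 1 2

Derivation:
vaddr = 210 = 0b011010010
  top 3 bits -> l1_idx = 3
  next 2 bits -> l2_idx = 1
  bottom 4 bits -> offset = 2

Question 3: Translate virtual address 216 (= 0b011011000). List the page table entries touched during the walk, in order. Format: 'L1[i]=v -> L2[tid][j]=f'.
vaddr = 216 = 0b011011000
Split: l1_idx=3, l2_idx=1, offset=8

Answer: L1[3]=0 -> L2[0][1]=82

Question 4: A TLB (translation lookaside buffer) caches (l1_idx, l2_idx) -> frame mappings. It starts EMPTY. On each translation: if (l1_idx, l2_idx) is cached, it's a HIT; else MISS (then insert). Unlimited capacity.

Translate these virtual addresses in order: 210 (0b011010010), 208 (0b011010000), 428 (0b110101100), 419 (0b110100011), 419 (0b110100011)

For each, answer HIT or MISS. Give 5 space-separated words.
Answer: MISS HIT MISS HIT HIT

Derivation:
vaddr=210: (3,1) not in TLB -> MISS, insert
vaddr=208: (3,1) in TLB -> HIT
vaddr=428: (6,2) not in TLB -> MISS, insert
vaddr=419: (6,2) in TLB -> HIT
vaddr=419: (6,2) in TLB -> HIT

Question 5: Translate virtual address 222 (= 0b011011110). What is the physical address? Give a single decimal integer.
vaddr = 222 = 0b011011110
Split: l1_idx=3, l2_idx=1, offset=14
L1[3] = 0
L2[0][1] = 82
paddr = 82 * 16 + 14 = 1326

Answer: 1326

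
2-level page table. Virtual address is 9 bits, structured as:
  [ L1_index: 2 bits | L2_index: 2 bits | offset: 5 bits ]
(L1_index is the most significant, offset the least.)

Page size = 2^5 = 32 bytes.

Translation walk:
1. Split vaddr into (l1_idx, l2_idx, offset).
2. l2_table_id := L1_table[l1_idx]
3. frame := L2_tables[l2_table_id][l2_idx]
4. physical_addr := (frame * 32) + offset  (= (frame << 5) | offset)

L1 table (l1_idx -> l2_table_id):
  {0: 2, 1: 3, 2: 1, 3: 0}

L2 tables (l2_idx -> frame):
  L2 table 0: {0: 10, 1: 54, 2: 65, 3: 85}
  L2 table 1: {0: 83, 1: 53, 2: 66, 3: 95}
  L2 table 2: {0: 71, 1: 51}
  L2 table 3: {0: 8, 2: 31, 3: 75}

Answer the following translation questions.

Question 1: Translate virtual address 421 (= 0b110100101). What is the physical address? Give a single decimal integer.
Answer: 1733

Derivation:
vaddr = 421 = 0b110100101
Split: l1_idx=3, l2_idx=1, offset=5
L1[3] = 0
L2[0][1] = 54
paddr = 54 * 32 + 5 = 1733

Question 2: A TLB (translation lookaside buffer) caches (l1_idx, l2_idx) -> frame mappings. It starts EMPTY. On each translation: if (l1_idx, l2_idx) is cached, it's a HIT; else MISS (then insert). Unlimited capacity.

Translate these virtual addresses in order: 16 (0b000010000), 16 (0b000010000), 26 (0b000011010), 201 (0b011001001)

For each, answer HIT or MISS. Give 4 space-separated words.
Answer: MISS HIT HIT MISS

Derivation:
vaddr=16: (0,0) not in TLB -> MISS, insert
vaddr=16: (0,0) in TLB -> HIT
vaddr=26: (0,0) in TLB -> HIT
vaddr=201: (1,2) not in TLB -> MISS, insert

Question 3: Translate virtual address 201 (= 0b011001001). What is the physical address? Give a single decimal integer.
vaddr = 201 = 0b011001001
Split: l1_idx=1, l2_idx=2, offset=9
L1[1] = 3
L2[3][2] = 31
paddr = 31 * 32 + 9 = 1001

Answer: 1001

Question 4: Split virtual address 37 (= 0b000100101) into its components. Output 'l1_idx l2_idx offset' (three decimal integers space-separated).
Answer: 0 1 5

Derivation:
vaddr = 37 = 0b000100101
  top 2 bits -> l1_idx = 0
  next 2 bits -> l2_idx = 1
  bottom 5 bits -> offset = 5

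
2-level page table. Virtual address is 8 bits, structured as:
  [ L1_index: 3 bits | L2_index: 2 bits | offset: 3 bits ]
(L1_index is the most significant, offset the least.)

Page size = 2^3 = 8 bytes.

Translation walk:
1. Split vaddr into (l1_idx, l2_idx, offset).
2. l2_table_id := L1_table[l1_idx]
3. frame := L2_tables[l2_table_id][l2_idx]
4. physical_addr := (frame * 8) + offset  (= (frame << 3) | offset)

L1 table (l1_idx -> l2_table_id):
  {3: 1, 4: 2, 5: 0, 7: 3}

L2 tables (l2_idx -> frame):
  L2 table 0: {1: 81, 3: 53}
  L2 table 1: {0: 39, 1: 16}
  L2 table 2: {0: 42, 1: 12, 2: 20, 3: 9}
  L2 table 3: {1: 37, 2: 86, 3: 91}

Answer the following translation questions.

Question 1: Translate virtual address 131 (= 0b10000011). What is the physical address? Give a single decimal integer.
Answer: 339

Derivation:
vaddr = 131 = 0b10000011
Split: l1_idx=4, l2_idx=0, offset=3
L1[4] = 2
L2[2][0] = 42
paddr = 42 * 8 + 3 = 339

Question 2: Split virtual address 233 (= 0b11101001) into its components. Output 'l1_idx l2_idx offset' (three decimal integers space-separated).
Answer: 7 1 1

Derivation:
vaddr = 233 = 0b11101001
  top 3 bits -> l1_idx = 7
  next 2 bits -> l2_idx = 1
  bottom 3 bits -> offset = 1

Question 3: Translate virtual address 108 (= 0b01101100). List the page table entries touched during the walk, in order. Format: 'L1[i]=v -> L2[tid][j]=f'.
vaddr = 108 = 0b01101100
Split: l1_idx=3, l2_idx=1, offset=4

Answer: L1[3]=1 -> L2[1][1]=16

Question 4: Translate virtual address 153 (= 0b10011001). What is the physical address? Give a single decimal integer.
vaddr = 153 = 0b10011001
Split: l1_idx=4, l2_idx=3, offset=1
L1[4] = 2
L2[2][3] = 9
paddr = 9 * 8 + 1 = 73

Answer: 73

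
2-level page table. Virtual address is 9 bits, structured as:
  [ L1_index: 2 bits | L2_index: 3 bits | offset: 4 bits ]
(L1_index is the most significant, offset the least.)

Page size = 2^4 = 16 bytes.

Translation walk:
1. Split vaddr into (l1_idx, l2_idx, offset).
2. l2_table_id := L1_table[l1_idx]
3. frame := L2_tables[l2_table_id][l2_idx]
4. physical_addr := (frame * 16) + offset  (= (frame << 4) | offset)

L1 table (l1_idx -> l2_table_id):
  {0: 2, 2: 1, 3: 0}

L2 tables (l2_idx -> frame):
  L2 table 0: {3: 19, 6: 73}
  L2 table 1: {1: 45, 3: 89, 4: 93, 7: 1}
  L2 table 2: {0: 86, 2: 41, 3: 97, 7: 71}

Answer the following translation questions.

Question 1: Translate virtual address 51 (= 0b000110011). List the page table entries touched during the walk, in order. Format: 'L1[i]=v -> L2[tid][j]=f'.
vaddr = 51 = 0b000110011
Split: l1_idx=0, l2_idx=3, offset=3

Answer: L1[0]=2 -> L2[2][3]=97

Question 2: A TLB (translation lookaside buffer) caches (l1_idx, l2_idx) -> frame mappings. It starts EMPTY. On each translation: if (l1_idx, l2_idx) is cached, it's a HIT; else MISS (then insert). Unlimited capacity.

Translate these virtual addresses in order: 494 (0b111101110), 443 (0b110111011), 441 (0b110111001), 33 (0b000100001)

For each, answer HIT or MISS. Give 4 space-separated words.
Answer: MISS MISS HIT MISS

Derivation:
vaddr=494: (3,6) not in TLB -> MISS, insert
vaddr=443: (3,3) not in TLB -> MISS, insert
vaddr=441: (3,3) in TLB -> HIT
vaddr=33: (0,2) not in TLB -> MISS, insert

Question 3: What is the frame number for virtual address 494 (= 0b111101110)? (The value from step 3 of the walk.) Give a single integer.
vaddr = 494: l1_idx=3, l2_idx=6
L1[3] = 0; L2[0][6] = 73

Answer: 73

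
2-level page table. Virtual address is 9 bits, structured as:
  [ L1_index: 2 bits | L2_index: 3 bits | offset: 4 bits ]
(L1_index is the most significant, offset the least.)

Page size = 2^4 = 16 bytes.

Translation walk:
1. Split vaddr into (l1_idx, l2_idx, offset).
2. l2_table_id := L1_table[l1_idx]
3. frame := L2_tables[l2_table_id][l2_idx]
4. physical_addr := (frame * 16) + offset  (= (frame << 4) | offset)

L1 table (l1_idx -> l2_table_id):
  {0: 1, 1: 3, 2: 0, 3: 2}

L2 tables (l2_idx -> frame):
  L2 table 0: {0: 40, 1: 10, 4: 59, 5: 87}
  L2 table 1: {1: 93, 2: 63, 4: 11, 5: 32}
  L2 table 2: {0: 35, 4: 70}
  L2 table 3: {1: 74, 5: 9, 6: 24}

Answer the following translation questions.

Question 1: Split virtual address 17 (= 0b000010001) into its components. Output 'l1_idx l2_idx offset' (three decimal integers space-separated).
Answer: 0 1 1

Derivation:
vaddr = 17 = 0b000010001
  top 2 bits -> l1_idx = 0
  next 3 bits -> l2_idx = 1
  bottom 4 bits -> offset = 1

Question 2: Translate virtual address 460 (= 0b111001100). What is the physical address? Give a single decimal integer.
Answer: 1132

Derivation:
vaddr = 460 = 0b111001100
Split: l1_idx=3, l2_idx=4, offset=12
L1[3] = 2
L2[2][4] = 70
paddr = 70 * 16 + 12 = 1132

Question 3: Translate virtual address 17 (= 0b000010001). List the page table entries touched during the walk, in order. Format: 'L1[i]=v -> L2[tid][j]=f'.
Answer: L1[0]=1 -> L2[1][1]=93

Derivation:
vaddr = 17 = 0b000010001
Split: l1_idx=0, l2_idx=1, offset=1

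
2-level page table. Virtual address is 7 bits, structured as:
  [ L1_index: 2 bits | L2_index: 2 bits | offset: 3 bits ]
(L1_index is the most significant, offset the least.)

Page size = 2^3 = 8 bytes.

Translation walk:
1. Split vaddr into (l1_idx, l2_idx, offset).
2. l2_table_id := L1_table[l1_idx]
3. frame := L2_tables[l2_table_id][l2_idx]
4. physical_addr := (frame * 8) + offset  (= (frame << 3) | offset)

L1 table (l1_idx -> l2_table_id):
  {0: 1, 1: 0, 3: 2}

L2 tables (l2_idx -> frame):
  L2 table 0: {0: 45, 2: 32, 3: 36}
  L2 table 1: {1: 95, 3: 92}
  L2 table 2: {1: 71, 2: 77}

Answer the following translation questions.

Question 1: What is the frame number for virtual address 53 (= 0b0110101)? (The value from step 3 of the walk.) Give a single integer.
vaddr = 53: l1_idx=1, l2_idx=2
L1[1] = 0; L2[0][2] = 32

Answer: 32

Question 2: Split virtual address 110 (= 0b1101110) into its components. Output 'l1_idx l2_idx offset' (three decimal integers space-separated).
vaddr = 110 = 0b1101110
  top 2 bits -> l1_idx = 3
  next 2 bits -> l2_idx = 1
  bottom 3 bits -> offset = 6

Answer: 3 1 6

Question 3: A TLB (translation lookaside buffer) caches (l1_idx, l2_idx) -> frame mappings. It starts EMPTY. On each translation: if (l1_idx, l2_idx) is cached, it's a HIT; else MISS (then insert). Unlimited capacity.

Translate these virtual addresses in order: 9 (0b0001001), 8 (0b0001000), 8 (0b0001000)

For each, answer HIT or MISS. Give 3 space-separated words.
Answer: MISS HIT HIT

Derivation:
vaddr=9: (0,1) not in TLB -> MISS, insert
vaddr=8: (0,1) in TLB -> HIT
vaddr=8: (0,1) in TLB -> HIT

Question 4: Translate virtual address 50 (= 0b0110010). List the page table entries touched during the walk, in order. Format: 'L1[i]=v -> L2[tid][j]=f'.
vaddr = 50 = 0b0110010
Split: l1_idx=1, l2_idx=2, offset=2

Answer: L1[1]=0 -> L2[0][2]=32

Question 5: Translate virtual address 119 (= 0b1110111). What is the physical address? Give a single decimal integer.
vaddr = 119 = 0b1110111
Split: l1_idx=3, l2_idx=2, offset=7
L1[3] = 2
L2[2][2] = 77
paddr = 77 * 8 + 7 = 623

Answer: 623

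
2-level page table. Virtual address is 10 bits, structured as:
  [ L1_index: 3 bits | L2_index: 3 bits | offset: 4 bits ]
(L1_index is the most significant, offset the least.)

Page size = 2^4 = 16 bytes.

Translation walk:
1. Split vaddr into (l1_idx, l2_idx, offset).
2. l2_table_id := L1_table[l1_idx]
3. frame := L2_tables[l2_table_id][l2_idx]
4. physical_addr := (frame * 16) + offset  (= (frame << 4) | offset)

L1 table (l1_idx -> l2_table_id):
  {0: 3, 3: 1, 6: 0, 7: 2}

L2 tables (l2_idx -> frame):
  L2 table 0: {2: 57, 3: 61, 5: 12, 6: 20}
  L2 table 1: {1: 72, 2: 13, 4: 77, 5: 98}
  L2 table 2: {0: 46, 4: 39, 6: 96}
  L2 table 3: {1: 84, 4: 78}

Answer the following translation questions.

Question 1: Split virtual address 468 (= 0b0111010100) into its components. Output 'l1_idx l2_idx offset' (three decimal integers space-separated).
Answer: 3 5 4

Derivation:
vaddr = 468 = 0b0111010100
  top 3 bits -> l1_idx = 3
  next 3 bits -> l2_idx = 5
  bottom 4 bits -> offset = 4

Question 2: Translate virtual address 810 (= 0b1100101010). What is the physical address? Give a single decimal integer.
vaddr = 810 = 0b1100101010
Split: l1_idx=6, l2_idx=2, offset=10
L1[6] = 0
L2[0][2] = 57
paddr = 57 * 16 + 10 = 922

Answer: 922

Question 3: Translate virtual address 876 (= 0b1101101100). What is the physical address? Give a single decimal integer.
vaddr = 876 = 0b1101101100
Split: l1_idx=6, l2_idx=6, offset=12
L1[6] = 0
L2[0][6] = 20
paddr = 20 * 16 + 12 = 332

Answer: 332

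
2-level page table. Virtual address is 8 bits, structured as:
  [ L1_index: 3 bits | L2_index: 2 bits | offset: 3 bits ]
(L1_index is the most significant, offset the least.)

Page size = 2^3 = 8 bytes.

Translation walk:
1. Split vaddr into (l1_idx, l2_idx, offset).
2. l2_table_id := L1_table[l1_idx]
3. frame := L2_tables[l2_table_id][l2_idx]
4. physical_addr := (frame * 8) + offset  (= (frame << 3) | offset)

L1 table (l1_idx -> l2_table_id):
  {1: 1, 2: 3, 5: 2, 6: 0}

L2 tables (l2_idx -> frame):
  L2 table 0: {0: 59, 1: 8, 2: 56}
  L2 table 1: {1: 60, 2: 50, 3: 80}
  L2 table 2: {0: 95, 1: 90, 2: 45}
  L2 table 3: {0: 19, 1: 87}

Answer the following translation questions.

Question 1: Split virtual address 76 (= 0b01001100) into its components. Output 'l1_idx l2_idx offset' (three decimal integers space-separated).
vaddr = 76 = 0b01001100
  top 3 bits -> l1_idx = 2
  next 2 bits -> l2_idx = 1
  bottom 3 bits -> offset = 4

Answer: 2 1 4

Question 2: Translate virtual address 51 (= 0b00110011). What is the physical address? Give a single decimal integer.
Answer: 403

Derivation:
vaddr = 51 = 0b00110011
Split: l1_idx=1, l2_idx=2, offset=3
L1[1] = 1
L2[1][2] = 50
paddr = 50 * 8 + 3 = 403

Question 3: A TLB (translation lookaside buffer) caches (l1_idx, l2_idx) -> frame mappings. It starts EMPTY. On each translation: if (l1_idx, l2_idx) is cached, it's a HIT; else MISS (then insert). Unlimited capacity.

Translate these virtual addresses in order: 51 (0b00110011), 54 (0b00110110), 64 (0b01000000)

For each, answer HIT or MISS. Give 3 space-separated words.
vaddr=51: (1,2) not in TLB -> MISS, insert
vaddr=54: (1,2) in TLB -> HIT
vaddr=64: (2,0) not in TLB -> MISS, insert

Answer: MISS HIT MISS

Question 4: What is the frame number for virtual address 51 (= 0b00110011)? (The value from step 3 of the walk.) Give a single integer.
vaddr = 51: l1_idx=1, l2_idx=2
L1[1] = 1; L2[1][2] = 50

Answer: 50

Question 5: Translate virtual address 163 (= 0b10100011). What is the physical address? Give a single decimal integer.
Answer: 763

Derivation:
vaddr = 163 = 0b10100011
Split: l1_idx=5, l2_idx=0, offset=3
L1[5] = 2
L2[2][0] = 95
paddr = 95 * 8 + 3 = 763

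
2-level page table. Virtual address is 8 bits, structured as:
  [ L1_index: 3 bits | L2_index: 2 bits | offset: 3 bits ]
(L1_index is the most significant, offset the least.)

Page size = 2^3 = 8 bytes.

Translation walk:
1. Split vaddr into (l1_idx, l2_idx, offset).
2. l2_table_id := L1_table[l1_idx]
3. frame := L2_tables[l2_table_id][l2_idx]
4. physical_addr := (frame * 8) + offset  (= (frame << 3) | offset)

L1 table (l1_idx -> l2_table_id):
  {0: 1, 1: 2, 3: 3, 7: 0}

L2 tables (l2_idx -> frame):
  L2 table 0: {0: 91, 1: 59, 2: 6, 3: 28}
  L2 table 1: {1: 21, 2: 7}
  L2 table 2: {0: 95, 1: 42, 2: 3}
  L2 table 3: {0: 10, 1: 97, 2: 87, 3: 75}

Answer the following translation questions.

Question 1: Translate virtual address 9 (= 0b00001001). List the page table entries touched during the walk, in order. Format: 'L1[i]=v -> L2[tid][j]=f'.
vaddr = 9 = 0b00001001
Split: l1_idx=0, l2_idx=1, offset=1

Answer: L1[0]=1 -> L2[1][1]=21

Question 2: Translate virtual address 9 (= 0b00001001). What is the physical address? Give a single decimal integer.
vaddr = 9 = 0b00001001
Split: l1_idx=0, l2_idx=1, offset=1
L1[0] = 1
L2[1][1] = 21
paddr = 21 * 8 + 1 = 169

Answer: 169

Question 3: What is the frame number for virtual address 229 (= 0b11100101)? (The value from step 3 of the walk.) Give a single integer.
vaddr = 229: l1_idx=7, l2_idx=0
L1[7] = 0; L2[0][0] = 91

Answer: 91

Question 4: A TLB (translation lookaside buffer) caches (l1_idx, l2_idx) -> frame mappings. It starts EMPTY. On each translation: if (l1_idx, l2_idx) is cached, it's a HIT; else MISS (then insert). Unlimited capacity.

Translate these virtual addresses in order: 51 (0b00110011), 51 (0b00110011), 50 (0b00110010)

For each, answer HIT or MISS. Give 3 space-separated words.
Answer: MISS HIT HIT

Derivation:
vaddr=51: (1,2) not in TLB -> MISS, insert
vaddr=51: (1,2) in TLB -> HIT
vaddr=50: (1,2) in TLB -> HIT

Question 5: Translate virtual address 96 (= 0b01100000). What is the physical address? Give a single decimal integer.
vaddr = 96 = 0b01100000
Split: l1_idx=3, l2_idx=0, offset=0
L1[3] = 3
L2[3][0] = 10
paddr = 10 * 8 + 0 = 80

Answer: 80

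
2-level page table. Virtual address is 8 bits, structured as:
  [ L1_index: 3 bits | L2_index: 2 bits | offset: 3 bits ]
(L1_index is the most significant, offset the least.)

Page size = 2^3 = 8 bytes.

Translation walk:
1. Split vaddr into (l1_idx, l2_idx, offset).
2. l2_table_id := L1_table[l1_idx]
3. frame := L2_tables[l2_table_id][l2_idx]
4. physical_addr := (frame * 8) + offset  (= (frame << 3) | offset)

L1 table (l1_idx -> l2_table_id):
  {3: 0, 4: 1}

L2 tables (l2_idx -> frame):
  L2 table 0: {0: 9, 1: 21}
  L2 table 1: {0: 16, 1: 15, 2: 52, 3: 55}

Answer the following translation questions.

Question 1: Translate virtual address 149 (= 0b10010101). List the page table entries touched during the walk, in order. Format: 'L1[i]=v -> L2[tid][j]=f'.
vaddr = 149 = 0b10010101
Split: l1_idx=4, l2_idx=2, offset=5

Answer: L1[4]=1 -> L2[1][2]=52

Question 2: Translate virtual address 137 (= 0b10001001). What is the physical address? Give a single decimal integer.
vaddr = 137 = 0b10001001
Split: l1_idx=4, l2_idx=1, offset=1
L1[4] = 1
L2[1][1] = 15
paddr = 15 * 8 + 1 = 121

Answer: 121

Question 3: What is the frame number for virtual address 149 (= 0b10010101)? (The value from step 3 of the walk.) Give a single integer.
Answer: 52

Derivation:
vaddr = 149: l1_idx=4, l2_idx=2
L1[4] = 1; L2[1][2] = 52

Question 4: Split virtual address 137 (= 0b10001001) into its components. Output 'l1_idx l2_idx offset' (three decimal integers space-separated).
Answer: 4 1 1

Derivation:
vaddr = 137 = 0b10001001
  top 3 bits -> l1_idx = 4
  next 2 bits -> l2_idx = 1
  bottom 3 bits -> offset = 1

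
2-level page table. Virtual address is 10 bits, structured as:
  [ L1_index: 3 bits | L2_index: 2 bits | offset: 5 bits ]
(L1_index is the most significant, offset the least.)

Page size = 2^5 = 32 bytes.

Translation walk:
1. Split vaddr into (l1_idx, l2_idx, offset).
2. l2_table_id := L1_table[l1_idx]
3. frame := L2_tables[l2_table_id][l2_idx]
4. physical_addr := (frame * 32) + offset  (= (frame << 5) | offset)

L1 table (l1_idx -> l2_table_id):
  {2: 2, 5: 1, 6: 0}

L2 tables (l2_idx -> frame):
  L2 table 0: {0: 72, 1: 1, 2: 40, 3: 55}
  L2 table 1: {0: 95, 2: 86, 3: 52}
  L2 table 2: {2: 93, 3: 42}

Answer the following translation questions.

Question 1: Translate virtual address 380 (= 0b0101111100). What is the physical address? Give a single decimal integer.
Answer: 1372

Derivation:
vaddr = 380 = 0b0101111100
Split: l1_idx=2, l2_idx=3, offset=28
L1[2] = 2
L2[2][3] = 42
paddr = 42 * 32 + 28 = 1372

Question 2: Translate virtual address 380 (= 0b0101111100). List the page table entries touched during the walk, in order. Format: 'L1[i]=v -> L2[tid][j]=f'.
vaddr = 380 = 0b0101111100
Split: l1_idx=2, l2_idx=3, offset=28

Answer: L1[2]=2 -> L2[2][3]=42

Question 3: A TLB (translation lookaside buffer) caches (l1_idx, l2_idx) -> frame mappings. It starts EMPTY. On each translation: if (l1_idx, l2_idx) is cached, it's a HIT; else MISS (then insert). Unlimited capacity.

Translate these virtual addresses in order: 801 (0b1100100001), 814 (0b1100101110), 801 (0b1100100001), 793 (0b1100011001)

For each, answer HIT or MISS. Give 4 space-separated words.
vaddr=801: (6,1) not in TLB -> MISS, insert
vaddr=814: (6,1) in TLB -> HIT
vaddr=801: (6,1) in TLB -> HIT
vaddr=793: (6,0) not in TLB -> MISS, insert

Answer: MISS HIT HIT MISS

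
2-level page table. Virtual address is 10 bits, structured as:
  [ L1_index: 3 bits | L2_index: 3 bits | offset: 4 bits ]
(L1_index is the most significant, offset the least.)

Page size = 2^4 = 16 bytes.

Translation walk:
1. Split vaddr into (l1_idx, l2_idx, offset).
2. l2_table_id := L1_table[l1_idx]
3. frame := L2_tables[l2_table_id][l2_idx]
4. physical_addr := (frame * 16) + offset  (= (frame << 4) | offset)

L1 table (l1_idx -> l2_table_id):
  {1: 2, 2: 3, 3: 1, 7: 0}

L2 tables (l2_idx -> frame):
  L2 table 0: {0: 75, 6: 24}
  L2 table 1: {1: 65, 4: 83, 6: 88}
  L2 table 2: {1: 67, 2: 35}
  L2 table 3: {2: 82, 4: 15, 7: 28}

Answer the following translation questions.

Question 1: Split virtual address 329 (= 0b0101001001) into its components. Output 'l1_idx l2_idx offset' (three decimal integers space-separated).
Answer: 2 4 9

Derivation:
vaddr = 329 = 0b0101001001
  top 3 bits -> l1_idx = 2
  next 3 bits -> l2_idx = 4
  bottom 4 bits -> offset = 9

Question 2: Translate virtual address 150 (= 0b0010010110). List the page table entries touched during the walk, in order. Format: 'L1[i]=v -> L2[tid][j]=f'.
vaddr = 150 = 0b0010010110
Split: l1_idx=1, l2_idx=1, offset=6

Answer: L1[1]=2 -> L2[2][1]=67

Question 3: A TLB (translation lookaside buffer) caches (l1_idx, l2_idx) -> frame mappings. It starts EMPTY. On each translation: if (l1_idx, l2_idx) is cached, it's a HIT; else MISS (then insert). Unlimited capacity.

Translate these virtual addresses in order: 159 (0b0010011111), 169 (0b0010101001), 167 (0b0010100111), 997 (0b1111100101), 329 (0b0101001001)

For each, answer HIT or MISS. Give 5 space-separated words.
vaddr=159: (1,1) not in TLB -> MISS, insert
vaddr=169: (1,2) not in TLB -> MISS, insert
vaddr=167: (1,2) in TLB -> HIT
vaddr=997: (7,6) not in TLB -> MISS, insert
vaddr=329: (2,4) not in TLB -> MISS, insert

Answer: MISS MISS HIT MISS MISS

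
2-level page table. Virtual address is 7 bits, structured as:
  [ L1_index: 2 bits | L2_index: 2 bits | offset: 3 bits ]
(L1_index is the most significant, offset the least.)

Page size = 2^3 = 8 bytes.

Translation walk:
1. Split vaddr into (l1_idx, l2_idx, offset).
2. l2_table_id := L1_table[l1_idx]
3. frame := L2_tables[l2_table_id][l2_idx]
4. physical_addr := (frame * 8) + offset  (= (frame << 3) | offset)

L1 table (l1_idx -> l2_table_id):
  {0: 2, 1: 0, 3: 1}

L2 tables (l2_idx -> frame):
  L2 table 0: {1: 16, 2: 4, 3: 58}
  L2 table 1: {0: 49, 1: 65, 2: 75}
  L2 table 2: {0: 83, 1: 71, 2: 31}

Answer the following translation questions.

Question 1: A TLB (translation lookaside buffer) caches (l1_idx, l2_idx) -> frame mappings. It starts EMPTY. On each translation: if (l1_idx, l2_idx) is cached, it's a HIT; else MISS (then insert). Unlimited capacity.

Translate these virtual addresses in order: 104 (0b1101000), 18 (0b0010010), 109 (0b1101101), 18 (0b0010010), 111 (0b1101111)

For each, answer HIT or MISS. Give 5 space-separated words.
Answer: MISS MISS HIT HIT HIT

Derivation:
vaddr=104: (3,1) not in TLB -> MISS, insert
vaddr=18: (0,2) not in TLB -> MISS, insert
vaddr=109: (3,1) in TLB -> HIT
vaddr=18: (0,2) in TLB -> HIT
vaddr=111: (3,1) in TLB -> HIT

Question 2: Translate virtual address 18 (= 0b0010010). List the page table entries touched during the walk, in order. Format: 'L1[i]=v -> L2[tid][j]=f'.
vaddr = 18 = 0b0010010
Split: l1_idx=0, l2_idx=2, offset=2

Answer: L1[0]=2 -> L2[2][2]=31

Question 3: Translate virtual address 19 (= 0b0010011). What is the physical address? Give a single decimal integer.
vaddr = 19 = 0b0010011
Split: l1_idx=0, l2_idx=2, offset=3
L1[0] = 2
L2[2][2] = 31
paddr = 31 * 8 + 3 = 251

Answer: 251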